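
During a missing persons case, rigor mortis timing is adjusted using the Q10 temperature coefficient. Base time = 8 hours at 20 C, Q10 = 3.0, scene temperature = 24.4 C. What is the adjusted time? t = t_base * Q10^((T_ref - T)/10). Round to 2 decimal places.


Rigor mortis time adjustment:
Exponent = (T_ref - T_actual) / 10 = (20 - 24.4) / 10 = -0.44
Q10 factor = 3.0^-0.44 = 0.61669
t_adjusted = 8 * 0.61669 = 4.93 hours

4.93


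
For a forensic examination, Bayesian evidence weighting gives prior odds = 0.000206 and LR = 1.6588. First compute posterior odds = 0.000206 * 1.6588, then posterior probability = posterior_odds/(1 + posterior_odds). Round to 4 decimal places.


Bayesian evidence evaluation:
Posterior odds = prior_odds * LR = 0.000206 * 1.6588 = 0.0003417128
Posterior probability = posterior_odds / (1 + posterior_odds)
= 0.0003417128 / (1 + 0.0003417128)
= 0.0003417128 / 1.0003417128
= 0.0003

0.0003


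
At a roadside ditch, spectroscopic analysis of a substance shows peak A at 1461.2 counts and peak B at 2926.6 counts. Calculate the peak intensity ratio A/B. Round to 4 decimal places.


Spectral peak ratio:
Peak A = 1461.2 counts
Peak B = 2926.6 counts
Ratio = 1461.2 / 2926.6 = 0.4993

0.4993


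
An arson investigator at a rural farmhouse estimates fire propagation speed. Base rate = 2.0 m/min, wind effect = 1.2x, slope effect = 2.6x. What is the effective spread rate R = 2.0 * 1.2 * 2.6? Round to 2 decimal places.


Fire spread rate calculation:
R = R0 * wind_factor * slope_factor
= 2.0 * 1.2 * 2.6
= 2.4 * 2.6
= 6.24 m/min

6.24


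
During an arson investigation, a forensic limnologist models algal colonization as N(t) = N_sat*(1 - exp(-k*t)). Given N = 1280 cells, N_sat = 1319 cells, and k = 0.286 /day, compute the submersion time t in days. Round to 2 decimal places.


PMSI from diatom colonization curve:
N / N_sat = 1280 / 1319 = 0.970432
1 - N/N_sat = 0.029568
ln(1 - N/N_sat) = -3.521063
t = -ln(1 - N/N_sat) / k = -(-3.521063) / 0.286 = 12.31 days

12.31


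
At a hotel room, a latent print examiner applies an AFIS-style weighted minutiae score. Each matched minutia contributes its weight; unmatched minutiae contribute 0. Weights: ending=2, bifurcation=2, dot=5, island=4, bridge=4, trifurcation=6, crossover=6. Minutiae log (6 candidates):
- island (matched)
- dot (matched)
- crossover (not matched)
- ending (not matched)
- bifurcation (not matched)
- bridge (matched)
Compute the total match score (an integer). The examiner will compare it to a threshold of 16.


Weighted minutiae match score:
  island: matched, +4 (running total 4)
  dot: matched, +5 (running total 9)
  crossover: not matched, +0
  ending: not matched, +0
  bifurcation: not matched, +0
  bridge: matched, +4 (running total 13)
Total score = 13
Threshold = 16; verdict = inconclusive

13


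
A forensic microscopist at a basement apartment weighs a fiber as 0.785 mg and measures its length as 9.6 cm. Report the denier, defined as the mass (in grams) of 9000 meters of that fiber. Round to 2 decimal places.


Denier calculation:
Mass in grams = 0.785 mg / 1000 = 0.000785 g
Length in meters = 9.6 cm / 100 = 0.096 m
Linear density = mass / length = 0.000785 / 0.096 = 0.00817708 g/m
Denier = (g/m) * 9000 = 0.00817708 * 9000 = 73.59

73.59


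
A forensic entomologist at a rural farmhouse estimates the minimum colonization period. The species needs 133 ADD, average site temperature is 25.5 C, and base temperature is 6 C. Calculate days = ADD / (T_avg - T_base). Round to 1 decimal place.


Insect development time:
Effective temperature = avg_temp - T_base = 25.5 - 6 = 19.5 C
Days = ADD / effective_temp = 133 / 19.5 = 6.8 days

6.8


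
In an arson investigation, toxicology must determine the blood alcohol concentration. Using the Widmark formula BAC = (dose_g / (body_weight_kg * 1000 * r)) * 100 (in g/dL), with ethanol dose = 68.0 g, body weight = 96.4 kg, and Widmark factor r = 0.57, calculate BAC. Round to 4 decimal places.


Applying the Widmark formula:
BAC = (dose_g / (body_wt * 1000 * r)) * 100
Denominator = 96.4 * 1000 * 0.57 = 54948
BAC = (68.0 / 54948) * 100
BAC = 0.1238 g/dL

0.1238


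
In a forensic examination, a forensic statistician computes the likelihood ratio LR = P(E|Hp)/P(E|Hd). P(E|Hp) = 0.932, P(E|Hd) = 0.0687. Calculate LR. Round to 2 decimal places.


Likelihood ratio calculation:
LR = P(E|Hp) / P(E|Hd)
LR = 0.932 / 0.0687
LR = 13.57

13.57


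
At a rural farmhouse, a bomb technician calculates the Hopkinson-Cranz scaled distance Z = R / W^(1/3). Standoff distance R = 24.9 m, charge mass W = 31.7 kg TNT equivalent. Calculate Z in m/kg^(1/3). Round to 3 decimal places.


Scaled distance calculation:
W^(1/3) = 31.7^(1/3) = 3.16485
Z = R / W^(1/3) = 24.9 / 3.16485
Z = 7.868 m/kg^(1/3)

7.868


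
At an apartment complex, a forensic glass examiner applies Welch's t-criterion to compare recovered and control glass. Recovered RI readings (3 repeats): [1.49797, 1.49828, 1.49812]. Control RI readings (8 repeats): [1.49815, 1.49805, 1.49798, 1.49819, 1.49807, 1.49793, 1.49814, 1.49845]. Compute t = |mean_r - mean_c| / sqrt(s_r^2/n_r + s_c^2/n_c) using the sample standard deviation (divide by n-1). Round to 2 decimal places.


Welch's t-criterion for glass RI comparison:
Recovered mean = sum / n_r = 4.49437 / 3 = 1.4981233
Control mean = sum / n_c = 11.98496 / 8 = 1.49812
Recovered sample variance s_r^2 = 2.40333e-08
Control sample variance s_c^2 = 2.54571e-08
Welch SE (unpooled) = sqrt(s_r^2/n_r + s_c^2/n_c) = sqrt(8.01111e-09 + 3.18214e-09) = sqrt(1.11932e-08) = 0.000105798
|mean_r - mean_c| = 3.33333e-06
t = 3.33333e-06 / 0.000105798 = 0.03

0.03


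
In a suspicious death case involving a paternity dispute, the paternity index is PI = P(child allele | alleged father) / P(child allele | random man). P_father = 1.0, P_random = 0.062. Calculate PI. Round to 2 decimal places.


Paternity Index calculation:
PI = P(allele|father) / P(allele|random)
PI = 1.0 / 0.062
PI = 16.13

16.13


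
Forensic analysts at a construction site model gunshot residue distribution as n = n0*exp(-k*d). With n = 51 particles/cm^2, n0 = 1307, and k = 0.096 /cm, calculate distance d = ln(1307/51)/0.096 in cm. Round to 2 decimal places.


GSR distance calculation:
n0/n = 1307 / 51 = 25.627451
ln(n0/n) = 3.243664
d = 3.243664 / 0.096 = 33.79 cm

33.79


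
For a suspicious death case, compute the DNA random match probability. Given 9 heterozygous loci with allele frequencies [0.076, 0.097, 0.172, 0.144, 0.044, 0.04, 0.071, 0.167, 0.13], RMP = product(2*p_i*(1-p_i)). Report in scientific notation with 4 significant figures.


Computing RMP for 9 loci:
Locus 1: 2 * 0.076 * 0.924 = 0.140448
Locus 2: 2 * 0.097 * 0.903 = 0.175182
Locus 3: 2 * 0.172 * 0.828 = 0.284832
Locus 4: 2 * 0.144 * 0.856 = 0.246528
Locus 5: 2 * 0.044 * 0.956 = 0.084128
Locus 6: 2 * 0.04 * 0.96 = 0.0768
Locus 7: 2 * 0.071 * 0.929 = 0.131918
Locus 8: 2 * 0.167 * 0.833 = 0.278222
Locus 9: 2 * 0.13 * 0.87 = 0.2262
RMP = 9.267e-08

9.267e-08


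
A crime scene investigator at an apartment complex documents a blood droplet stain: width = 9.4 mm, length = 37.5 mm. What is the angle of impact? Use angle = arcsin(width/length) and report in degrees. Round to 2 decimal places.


Blood spatter impact angle calculation:
width / length = 9.4 / 37.5 = 0.250667
angle = arcsin(0.250667)
angle = 14.52 degrees

14.52


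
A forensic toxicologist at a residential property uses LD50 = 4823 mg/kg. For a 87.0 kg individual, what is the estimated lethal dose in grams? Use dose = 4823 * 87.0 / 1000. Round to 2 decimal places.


Lethal dose calculation:
Lethal dose = LD50 * body_weight / 1000
= 4823 * 87.0 / 1000
= 419601 / 1000
= 419.60 g

419.60


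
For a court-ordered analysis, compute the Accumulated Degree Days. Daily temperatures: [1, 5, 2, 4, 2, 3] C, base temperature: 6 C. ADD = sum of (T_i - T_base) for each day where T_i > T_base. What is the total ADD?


Computing ADD day by day:
Day 1: max(0, 1 - 6) = 0
Day 2: max(0, 5 - 6) = 0
Day 3: max(0, 2 - 6) = 0
Day 4: max(0, 4 - 6) = 0
Day 5: max(0, 2 - 6) = 0
Day 6: max(0, 3 - 6) = 0
Total ADD = 0

0


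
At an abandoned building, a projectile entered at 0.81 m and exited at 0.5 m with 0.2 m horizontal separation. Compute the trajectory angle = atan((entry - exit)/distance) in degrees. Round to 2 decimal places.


Bullet trajectory angle:
Height difference = 0.81 - 0.5 = 0.31 m
angle = atan(0.31 / 0.2)
angle = atan(1.55)
angle = 57.17 degrees

57.17


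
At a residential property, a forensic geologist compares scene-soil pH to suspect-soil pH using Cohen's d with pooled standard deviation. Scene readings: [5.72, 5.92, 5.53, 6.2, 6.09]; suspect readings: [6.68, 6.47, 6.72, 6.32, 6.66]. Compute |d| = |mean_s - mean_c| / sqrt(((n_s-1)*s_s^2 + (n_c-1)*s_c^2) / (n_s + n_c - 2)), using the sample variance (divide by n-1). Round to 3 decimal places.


Pooled-variance Cohen's d for soil pH comparison:
Scene mean = 29.46 / 5 = 5.892
Suspect mean = 32.85 / 5 = 6.57
Scene sample variance s_s^2 = 0.07387
Suspect sample variance s_c^2 = 0.0288
Pooled variance = ((n_s-1)*s_s^2 + (n_c-1)*s_c^2) / (n_s + n_c - 2) = 0.051335
Pooled SD = sqrt(0.051335) = 0.226572
Mean difference = -0.678
|d| = |-0.678| / 0.226572 = 2.992

2.992


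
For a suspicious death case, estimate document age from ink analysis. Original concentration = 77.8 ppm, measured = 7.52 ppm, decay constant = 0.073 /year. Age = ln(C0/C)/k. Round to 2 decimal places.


Document age estimation:
C0/C = 77.8 / 7.52 = 10.345745
ln(C0/C) = 2.336575
t = 2.336575 / 0.073 = 32.01 years

32.01


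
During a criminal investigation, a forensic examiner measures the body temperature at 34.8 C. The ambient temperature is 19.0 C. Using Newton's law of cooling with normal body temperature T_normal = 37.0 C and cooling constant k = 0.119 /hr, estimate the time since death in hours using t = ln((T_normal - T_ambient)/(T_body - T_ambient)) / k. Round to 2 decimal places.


Using Newton's law of cooling:
t = ln((T_normal - T_ambient) / (T_body - T_ambient)) / k
T_normal - T_ambient = 18.0
T_body - T_ambient = 15.8
Ratio = 1.139241
ln(ratio) = 0.130362
t = 0.130362 / 0.119 = 1.10 hours

1.10


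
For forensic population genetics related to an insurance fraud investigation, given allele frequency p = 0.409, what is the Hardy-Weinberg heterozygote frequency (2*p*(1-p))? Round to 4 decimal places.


Hardy-Weinberg heterozygote frequency:
q = 1 - p = 1 - 0.409 = 0.591
2pq = 2 * 0.409 * 0.591 = 0.4834

0.4834


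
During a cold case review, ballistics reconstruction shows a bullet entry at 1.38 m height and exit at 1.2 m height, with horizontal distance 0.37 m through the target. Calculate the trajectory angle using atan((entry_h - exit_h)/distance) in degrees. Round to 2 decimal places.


Bullet trajectory angle:
Height difference = 1.38 - 1.2 = 0.18 m
angle = atan(0.18 / 0.37)
angle = atan(0.486486)
angle = 25.94 degrees

25.94


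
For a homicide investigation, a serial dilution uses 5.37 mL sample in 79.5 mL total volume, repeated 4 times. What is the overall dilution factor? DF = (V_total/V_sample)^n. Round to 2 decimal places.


Dilution factor calculation:
Single dilution = V_total / V_sample = 79.5 / 5.37 ≈ 14.804469
Number of dilutions = 4
Total DF = (79.5 / 5.37)^4 (full precision, rounded at the end) = 48036.50

48036.50


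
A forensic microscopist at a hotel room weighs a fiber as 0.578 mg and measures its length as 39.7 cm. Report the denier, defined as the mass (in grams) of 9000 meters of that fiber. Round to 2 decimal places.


Denier calculation:
Mass in grams = 0.578 mg / 1000 = 0.000578 g
Length in meters = 39.7 cm / 100 = 0.397 m
Linear density = mass / length = 0.000578 / 0.397 = 0.00145592 g/m
Denier = (g/m) * 9000 = 0.00145592 * 9000 = 13.10

13.10


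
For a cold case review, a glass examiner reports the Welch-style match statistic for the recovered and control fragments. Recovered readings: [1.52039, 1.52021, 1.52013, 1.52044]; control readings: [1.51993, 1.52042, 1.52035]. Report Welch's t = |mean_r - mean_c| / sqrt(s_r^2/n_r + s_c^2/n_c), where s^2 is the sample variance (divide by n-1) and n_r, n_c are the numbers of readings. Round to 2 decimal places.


Welch's t-criterion for glass RI comparison:
Recovered mean = sum / n_r = 6.08117 / 4 = 1.5202925
Control mean = sum / n_c = 4.5607 / 3 = 1.5202333
Recovered sample variance s_r^2 = 2.14917e-08
Control sample variance s_c^2 = 7.02333e-08
Welch SE (unpooled) = sqrt(s_r^2/n_r + s_c^2/n_c) = sqrt(5.37292e-09 + 2.34111e-08) = sqrt(2.8784e-08) = 0.000169658
|mean_r - mean_c| = 5.91667e-05
t = 5.91667e-05 / 0.000169658 = 0.35

0.35


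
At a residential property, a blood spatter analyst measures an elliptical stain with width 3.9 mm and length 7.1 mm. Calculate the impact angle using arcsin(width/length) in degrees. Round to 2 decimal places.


Blood spatter impact angle calculation:
width / length = 3.9 / 7.1 = 0.549296
angle = arcsin(0.549296)
angle = 33.32 degrees

33.32


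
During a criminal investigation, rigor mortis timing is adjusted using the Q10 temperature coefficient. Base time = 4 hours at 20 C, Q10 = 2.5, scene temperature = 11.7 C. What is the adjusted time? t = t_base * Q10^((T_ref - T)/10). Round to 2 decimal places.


Rigor mortis time adjustment:
Exponent = (T_ref - T_actual) / 10 = (20 - 11.7) / 10 = 0.83
Q10 factor = 2.5^0.83 = 2.13939
t_adjusted = 4 * 2.13939 = 8.56 hours

8.56


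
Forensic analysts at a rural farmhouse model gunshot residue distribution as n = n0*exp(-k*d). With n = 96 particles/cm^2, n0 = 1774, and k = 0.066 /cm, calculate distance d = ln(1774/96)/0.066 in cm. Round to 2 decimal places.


GSR distance calculation:
n0/n = 1774 / 96 = 18.479167
ln(n0/n) = 2.916644
d = 2.916644 / 0.066 = 44.19 cm

44.19


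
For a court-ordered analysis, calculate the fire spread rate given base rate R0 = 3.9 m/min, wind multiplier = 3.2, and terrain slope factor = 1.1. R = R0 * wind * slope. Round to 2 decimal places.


Fire spread rate calculation:
R = R0 * wind_factor * slope_factor
= 3.9 * 3.2 * 1.1
= 12.48 * 1.1
= 13.73 m/min

13.73


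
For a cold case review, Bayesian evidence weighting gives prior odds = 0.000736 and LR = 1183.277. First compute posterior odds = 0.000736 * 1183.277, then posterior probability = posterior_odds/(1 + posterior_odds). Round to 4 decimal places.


Bayesian evidence evaluation:
Posterior odds = prior_odds * LR = 0.000736 * 1183.277 = 0.8708919
Posterior probability = posterior_odds / (1 + posterior_odds)
= 0.8708919 / (1 + 0.8708919)
= 0.8708919 / 1.8708919
= 0.4655

0.4655


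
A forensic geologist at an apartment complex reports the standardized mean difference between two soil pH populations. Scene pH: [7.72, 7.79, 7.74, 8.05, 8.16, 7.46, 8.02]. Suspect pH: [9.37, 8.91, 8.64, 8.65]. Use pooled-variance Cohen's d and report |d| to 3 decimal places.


Pooled-variance Cohen's d for soil pH comparison:
Scene mean = 54.94 / 7 = 7.848571
Suspect mean = 35.57 / 4 = 8.8925
Scene sample variance s_s^2 = 0.058281
Suspect sample variance s_c^2 = 0.116958
Pooled variance = ((n_s-1)*s_s^2 + (n_c-1)*s_c^2) / (n_s + n_c - 2) = 0.07784
Pooled SD = sqrt(0.07784) = 0.278998
Mean difference = -1.043929
|d| = |-1.043929| / 0.278998 = 3.742

3.742


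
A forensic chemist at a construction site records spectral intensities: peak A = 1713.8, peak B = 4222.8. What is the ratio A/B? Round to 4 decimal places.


Spectral peak ratio:
Peak A = 1713.8 counts
Peak B = 4222.8 counts
Ratio = 1713.8 / 4222.8 = 0.4058

0.4058


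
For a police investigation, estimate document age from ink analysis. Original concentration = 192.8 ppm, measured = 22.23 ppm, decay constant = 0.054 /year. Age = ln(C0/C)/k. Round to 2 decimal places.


Document age estimation:
C0/C = 192.8 / 22.23 = 8.672964
ln(C0/C) = 2.160211
t = 2.160211 / 0.054 = 40.00 years

40.00


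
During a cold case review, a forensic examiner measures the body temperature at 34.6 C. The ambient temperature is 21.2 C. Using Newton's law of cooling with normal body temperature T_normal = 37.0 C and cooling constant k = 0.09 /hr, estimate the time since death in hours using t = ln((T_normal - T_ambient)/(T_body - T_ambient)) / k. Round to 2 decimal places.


Using Newton's law of cooling:
t = ln((T_normal - T_ambient) / (T_body - T_ambient)) / k
T_normal - T_ambient = 15.8
T_body - T_ambient = 13.4
Ratio = 1.179104
ln(ratio) = 0.164755
t = 0.164755 / 0.09 = 1.83 hours

1.83


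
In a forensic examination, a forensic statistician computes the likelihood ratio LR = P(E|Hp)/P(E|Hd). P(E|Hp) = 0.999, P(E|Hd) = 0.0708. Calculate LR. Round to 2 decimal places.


Likelihood ratio calculation:
LR = P(E|Hp) / P(E|Hd)
LR = 0.999 / 0.0708
LR = 14.11

14.11


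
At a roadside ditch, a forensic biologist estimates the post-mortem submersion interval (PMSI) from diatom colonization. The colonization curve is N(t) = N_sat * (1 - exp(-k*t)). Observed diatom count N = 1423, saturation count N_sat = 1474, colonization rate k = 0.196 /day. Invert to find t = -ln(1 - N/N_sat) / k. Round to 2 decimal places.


PMSI from diatom colonization curve:
N / N_sat = 1423 / 1474 = 0.9654
1 - N/N_sat = 0.0346
ln(1 - N/N_sat) = -3.363902
t = -ln(1 - N/N_sat) / k = -(-3.363902) / 0.196 = 17.16 days

17.16


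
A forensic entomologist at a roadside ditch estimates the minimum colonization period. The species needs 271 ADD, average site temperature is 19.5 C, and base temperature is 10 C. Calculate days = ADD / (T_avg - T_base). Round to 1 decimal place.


Insect development time:
Effective temperature = avg_temp - T_base = 19.5 - 10 = 9.5 C
Days = ADD / effective_temp = 271 / 9.5 = 28.5 days

28.5


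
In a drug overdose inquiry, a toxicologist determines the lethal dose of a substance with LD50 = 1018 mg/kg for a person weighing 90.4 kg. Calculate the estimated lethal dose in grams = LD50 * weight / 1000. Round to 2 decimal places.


Lethal dose calculation:
Lethal dose = LD50 * body_weight / 1000
= 1018 * 90.4 / 1000
= 92027.2 / 1000
= 92.03 g

92.03


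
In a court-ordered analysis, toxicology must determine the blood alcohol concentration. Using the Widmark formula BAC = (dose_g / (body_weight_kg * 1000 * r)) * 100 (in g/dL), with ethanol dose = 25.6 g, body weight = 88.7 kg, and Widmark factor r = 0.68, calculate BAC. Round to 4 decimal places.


Applying the Widmark formula:
BAC = (dose_g / (body_wt * 1000 * r)) * 100
Denominator = 88.7 * 1000 * 0.68 = 60316
BAC = (25.6 / 60316) * 100
BAC = 0.0424 g/dL

0.0424


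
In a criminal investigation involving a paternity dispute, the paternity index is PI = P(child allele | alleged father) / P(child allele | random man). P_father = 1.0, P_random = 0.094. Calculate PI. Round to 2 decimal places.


Paternity Index calculation:
PI = P(allele|father) / P(allele|random)
PI = 1.0 / 0.094
PI = 10.64

10.64


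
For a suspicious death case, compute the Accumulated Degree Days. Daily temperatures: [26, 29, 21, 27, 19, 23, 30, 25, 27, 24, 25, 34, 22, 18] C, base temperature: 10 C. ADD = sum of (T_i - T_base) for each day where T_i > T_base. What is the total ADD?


Computing ADD day by day:
Day 1: max(0, 26 - 10) = 16
Day 2: max(0, 29 - 10) = 19
Day 3: max(0, 21 - 10) = 11
Day 4: max(0, 27 - 10) = 17
Day 5: max(0, 19 - 10) = 9
Day 6: max(0, 23 - 10) = 13
Day 7: max(0, 30 - 10) = 20
Day 8: max(0, 25 - 10) = 15
Day 9: max(0, 27 - 10) = 17
Day 10: max(0, 24 - 10) = 14
Day 11: max(0, 25 - 10) = 15
Day 12: max(0, 34 - 10) = 24
Day 13: max(0, 22 - 10) = 12
Day 14: max(0, 18 - 10) = 8
Total ADD = 210

210


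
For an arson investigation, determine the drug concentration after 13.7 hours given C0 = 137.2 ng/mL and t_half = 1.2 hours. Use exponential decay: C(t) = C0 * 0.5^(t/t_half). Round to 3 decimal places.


Drug concentration decay:
Number of half-lives = t / t_half = 13.7 / 1.2 = 11.416667
Decay factor = 0.5^11.416667 = 0.0003658
C(t) = 137.2 * 0.0003658 = 0.050 ng/mL

0.050


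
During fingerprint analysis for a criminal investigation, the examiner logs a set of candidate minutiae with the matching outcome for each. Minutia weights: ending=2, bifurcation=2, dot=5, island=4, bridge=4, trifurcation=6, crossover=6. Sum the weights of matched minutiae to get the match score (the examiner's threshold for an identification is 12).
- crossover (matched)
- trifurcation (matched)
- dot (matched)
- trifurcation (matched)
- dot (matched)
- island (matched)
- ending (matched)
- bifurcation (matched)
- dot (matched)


Weighted minutiae match score:
  crossover: matched, +6 (running total 6)
  trifurcation: matched, +6 (running total 12)
  dot: matched, +5 (running total 17)
  trifurcation: matched, +6 (running total 23)
  dot: matched, +5 (running total 28)
  island: matched, +4 (running total 32)
  ending: matched, +2 (running total 34)
  bifurcation: matched, +2 (running total 36)
  dot: matched, +5 (running total 41)
Total score = 41
Threshold = 12; verdict = identification

41


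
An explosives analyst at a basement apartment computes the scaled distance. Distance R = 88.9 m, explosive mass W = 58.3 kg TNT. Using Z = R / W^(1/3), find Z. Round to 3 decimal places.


Scaled distance calculation:
W^(1/3) = 58.3^(1/3) = 3.877539
Z = R / W^(1/3) = 88.9 / 3.877539
Z = 22.927 m/kg^(1/3)

22.927


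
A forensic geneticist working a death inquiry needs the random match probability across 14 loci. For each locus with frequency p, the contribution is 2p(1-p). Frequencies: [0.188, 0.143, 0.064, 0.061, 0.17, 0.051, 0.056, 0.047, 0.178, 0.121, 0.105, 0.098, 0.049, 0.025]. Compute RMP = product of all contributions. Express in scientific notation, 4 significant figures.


Computing RMP for 14 loci:
Locus 1: 2 * 0.188 * 0.812 = 0.305312
Locus 2: 2 * 0.143 * 0.857 = 0.245102
Locus 3: 2 * 0.064 * 0.936 = 0.119808
Locus 4: 2 * 0.061 * 0.939 = 0.114558
Locus 5: 2 * 0.17 * 0.83 = 0.2822
Locus 6: 2 * 0.051 * 0.949 = 0.096798
Locus 7: 2 * 0.056 * 0.944 = 0.105728
Locus 8: 2 * 0.047 * 0.953 = 0.089582
Locus 9: 2 * 0.178 * 0.822 = 0.292632
Locus 10: 2 * 0.121 * 0.879 = 0.212718
Locus 11: 2 * 0.105 * 0.895 = 0.18795
Locus 12: 2 * 0.098 * 0.902 = 0.176792
Locus 13: 2 * 0.049 * 0.951 = 0.093198
Locus 14: 2 * 0.025 * 0.975 = 0.04875
RMP = 2.497e-12

2.497e-12


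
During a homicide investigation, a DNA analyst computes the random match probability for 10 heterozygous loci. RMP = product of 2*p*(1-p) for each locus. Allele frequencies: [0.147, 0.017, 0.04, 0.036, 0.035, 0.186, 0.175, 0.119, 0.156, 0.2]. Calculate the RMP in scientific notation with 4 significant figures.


Computing RMP for 10 loci:
Locus 1: 2 * 0.147 * 0.853 = 0.250782
Locus 2: 2 * 0.017 * 0.983 = 0.033422
Locus 3: 2 * 0.04 * 0.96 = 0.0768
Locus 4: 2 * 0.036 * 0.964 = 0.069408
Locus 5: 2 * 0.035 * 0.965 = 0.06755
Locus 6: 2 * 0.186 * 0.814 = 0.302808
Locus 7: 2 * 0.175 * 0.825 = 0.28875
Locus 8: 2 * 0.119 * 0.881 = 0.209678
Locus 9: 2 * 0.156 * 0.844 = 0.263328
Locus 10: 2 * 0.2 * 0.8 = 0.32
RMP = 4.662e-09

4.662e-09


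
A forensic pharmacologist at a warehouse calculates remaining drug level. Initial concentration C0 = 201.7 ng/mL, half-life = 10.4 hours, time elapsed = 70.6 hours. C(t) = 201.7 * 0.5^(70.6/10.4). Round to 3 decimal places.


Drug concentration decay:
Number of half-lives = t / t_half = 70.6 / 10.4 = 6.788462
Decay factor = 0.5^6.788462 = 0.00904627
C(t) = 201.7 * 0.00904627 = 1.825 ng/mL

1.825


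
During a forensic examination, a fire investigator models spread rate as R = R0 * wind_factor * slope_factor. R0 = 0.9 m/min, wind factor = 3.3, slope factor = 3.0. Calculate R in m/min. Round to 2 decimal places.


Fire spread rate calculation:
R = R0 * wind_factor * slope_factor
= 0.9 * 3.3 * 3.0
= 2.97 * 3.0
= 8.91 m/min

8.91


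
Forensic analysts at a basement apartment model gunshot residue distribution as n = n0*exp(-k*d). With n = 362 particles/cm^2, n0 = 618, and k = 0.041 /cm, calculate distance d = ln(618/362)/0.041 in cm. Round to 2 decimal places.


GSR distance calculation:
n0/n = 618 / 362 = 1.707182
ln(n0/n) = 0.534844
d = 0.534844 / 0.041 = 13.04 cm

13.04


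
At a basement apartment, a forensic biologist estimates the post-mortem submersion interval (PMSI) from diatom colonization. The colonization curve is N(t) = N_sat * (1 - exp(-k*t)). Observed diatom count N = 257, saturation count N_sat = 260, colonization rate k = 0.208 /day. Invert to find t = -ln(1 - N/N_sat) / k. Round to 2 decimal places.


PMSI from diatom colonization curve:
N / N_sat = 257 / 260 = 0.988462
1 - N/N_sat = 0.011538
ln(1 - N/N_sat) = -4.462109
t = -ln(1 - N/N_sat) / k = -(-4.462109) / 0.208 = 21.45 days

21.45


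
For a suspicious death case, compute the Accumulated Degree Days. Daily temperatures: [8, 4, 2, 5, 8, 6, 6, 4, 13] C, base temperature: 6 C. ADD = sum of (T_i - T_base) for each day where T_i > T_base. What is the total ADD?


Computing ADD day by day:
Day 1: max(0, 8 - 6) = 2
Day 2: max(0, 4 - 6) = 0
Day 3: max(0, 2 - 6) = 0
Day 4: max(0, 5 - 6) = 0
Day 5: max(0, 8 - 6) = 2
Day 6: max(0, 6 - 6) = 0
Day 7: max(0, 6 - 6) = 0
Day 8: max(0, 4 - 6) = 0
Day 9: max(0, 13 - 6) = 7
Total ADD = 11

11


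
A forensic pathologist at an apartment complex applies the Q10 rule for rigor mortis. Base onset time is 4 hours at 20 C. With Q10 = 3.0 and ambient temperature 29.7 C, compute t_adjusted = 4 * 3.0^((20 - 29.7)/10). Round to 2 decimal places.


Rigor mortis time adjustment:
Exponent = (T_ref - T_actual) / 10 = (20 - 29.7) / 10 = -0.97
Q10 factor = 3.0^-0.97 = 0.3445
t_adjusted = 4 * 0.3445 = 1.38 hours

1.38


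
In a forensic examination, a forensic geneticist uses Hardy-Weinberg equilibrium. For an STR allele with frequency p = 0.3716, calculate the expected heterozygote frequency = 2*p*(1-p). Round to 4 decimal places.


Hardy-Weinberg heterozygote frequency:
q = 1 - p = 1 - 0.3716 = 0.6284
2pq = 2 * 0.3716 * 0.6284 = 0.4670

0.4670


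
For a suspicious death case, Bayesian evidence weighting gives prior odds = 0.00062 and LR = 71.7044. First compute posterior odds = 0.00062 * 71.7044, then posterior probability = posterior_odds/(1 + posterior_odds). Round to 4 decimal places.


Bayesian evidence evaluation:
Posterior odds = prior_odds * LR = 0.00062 * 71.7044 = 0.04445673
Posterior probability = posterior_odds / (1 + posterior_odds)
= 0.04445673 / (1 + 0.04445673)
= 0.04445673 / 1.04445673
= 0.0426

0.0426


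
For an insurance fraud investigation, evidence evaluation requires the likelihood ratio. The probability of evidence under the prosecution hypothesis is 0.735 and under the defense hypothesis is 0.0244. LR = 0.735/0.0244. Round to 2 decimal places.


Likelihood ratio calculation:
LR = P(E|Hp) / P(E|Hd)
LR = 0.735 / 0.0244
LR = 30.12

30.12


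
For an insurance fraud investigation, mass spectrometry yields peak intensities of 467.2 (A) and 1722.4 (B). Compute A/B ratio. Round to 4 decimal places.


Spectral peak ratio:
Peak A = 467.2 counts
Peak B = 1722.4 counts
Ratio = 467.2 / 1722.4 = 0.2712

0.2712


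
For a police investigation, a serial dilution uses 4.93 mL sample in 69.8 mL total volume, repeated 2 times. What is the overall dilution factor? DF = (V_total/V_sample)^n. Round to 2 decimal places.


Dilution factor calculation:
Single dilution = V_total / V_sample = 69.8 / 4.93 ≈ 14.158215
Number of dilutions = 2
Total DF = (69.8 / 4.93)^2 (full precision, rounded at the end) = 200.46

200.46


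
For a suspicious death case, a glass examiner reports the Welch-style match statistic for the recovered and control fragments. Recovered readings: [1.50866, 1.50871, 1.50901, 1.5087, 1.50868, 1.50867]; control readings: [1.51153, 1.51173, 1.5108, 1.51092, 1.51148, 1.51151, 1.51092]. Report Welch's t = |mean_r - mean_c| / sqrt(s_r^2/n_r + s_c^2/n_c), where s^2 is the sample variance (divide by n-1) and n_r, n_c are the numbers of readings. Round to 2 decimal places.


Welch's t-criterion for glass RI comparison:
Recovered mean = sum / n_r = 9.05243 / 6 = 1.5087383
Control mean = sum / n_c = 10.57889 / 7 = 1.51127
Recovered sample variance s_r^2 = 1.80567e-08
Control sample variance s_c^2 = 1.41133e-07
Welch SE (unpooled) = sqrt(s_r^2/n_r + s_c^2/n_c) = sqrt(3.00944e-09 + 2.01619e-08) = sqrt(2.31713e-08) = 0.000152221
|mean_r - mean_c| = 0.00253167
t = 0.00253167 / 0.000152221 = 16.63

16.63


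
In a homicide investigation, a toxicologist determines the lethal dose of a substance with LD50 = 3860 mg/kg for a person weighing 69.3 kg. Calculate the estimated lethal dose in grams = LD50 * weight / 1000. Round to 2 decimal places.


Lethal dose calculation:
Lethal dose = LD50 * body_weight / 1000
= 3860 * 69.3 / 1000
= 267498 / 1000
= 267.50 g

267.50


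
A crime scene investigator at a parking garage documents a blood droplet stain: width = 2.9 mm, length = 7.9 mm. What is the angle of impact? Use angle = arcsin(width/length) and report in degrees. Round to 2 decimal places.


Blood spatter impact angle calculation:
width / length = 2.9 / 7.9 = 0.367089
angle = arcsin(0.367089)
angle = 21.54 degrees

21.54


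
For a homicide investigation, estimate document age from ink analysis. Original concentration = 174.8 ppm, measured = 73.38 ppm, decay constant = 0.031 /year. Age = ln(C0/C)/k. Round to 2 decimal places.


Document age estimation:
C0/C = 174.8 / 73.38 = 2.38212
ln(C0/C) = 0.867991
t = 0.867991 / 0.031 = 28.00 years

28.00


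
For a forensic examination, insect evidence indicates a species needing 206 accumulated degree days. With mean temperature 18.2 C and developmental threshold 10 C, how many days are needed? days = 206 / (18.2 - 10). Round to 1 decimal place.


Insect development time:
Effective temperature = avg_temp - T_base = 18.2 - 10 = 8.2 C
Days = ADD / effective_temp = 206 / 8.2 = 25.1 days

25.1


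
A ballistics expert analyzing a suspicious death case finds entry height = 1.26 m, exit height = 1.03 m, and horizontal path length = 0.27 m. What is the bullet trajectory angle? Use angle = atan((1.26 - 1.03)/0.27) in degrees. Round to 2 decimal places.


Bullet trajectory angle:
Height difference = 1.26 - 1.03 = 0.23 m
angle = atan(0.23 / 0.27)
angle = atan(0.851852)
angle = 40.43 degrees

40.43


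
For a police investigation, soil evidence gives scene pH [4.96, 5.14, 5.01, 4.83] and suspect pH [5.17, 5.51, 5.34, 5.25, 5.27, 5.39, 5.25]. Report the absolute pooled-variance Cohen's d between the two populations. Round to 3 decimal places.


Pooled-variance Cohen's d for soil pH comparison:
Scene mean = 19.94 / 4 = 4.985
Suspect mean = 37.18 / 7 = 5.311429
Scene sample variance s_s^2 = 0.016433
Suspect sample variance s_c^2 = 0.012614
Pooled variance = ((n_s-1)*s_s^2 + (n_c-1)*s_c^2) / (n_s + n_c - 2) = 0.013887
Pooled SD = sqrt(0.013887) = 0.117843
Mean difference = -0.326429
|d| = |-0.326429| / 0.117843 = 2.770

2.770


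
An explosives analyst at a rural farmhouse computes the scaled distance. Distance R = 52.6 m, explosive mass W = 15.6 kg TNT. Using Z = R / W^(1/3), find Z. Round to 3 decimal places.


Scaled distance calculation:
W^(1/3) = 15.6^(1/3) = 2.498666
Z = R / W^(1/3) = 52.6 / 2.498666
Z = 21.051 m/kg^(1/3)

21.051


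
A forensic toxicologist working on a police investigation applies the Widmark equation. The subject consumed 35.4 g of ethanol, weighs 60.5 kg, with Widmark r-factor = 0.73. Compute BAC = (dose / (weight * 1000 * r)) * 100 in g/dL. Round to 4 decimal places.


Applying the Widmark formula:
BAC = (dose_g / (body_wt * 1000 * r)) * 100
Denominator = 60.5 * 1000 * 0.73 = 44165
BAC = (35.4 / 44165) * 100
BAC = 0.0802 g/dL

0.0802


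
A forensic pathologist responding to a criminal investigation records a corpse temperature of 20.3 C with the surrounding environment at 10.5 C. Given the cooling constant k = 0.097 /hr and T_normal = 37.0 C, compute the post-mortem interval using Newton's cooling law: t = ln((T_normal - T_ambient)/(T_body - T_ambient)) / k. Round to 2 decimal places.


Using Newton's law of cooling:
t = ln((T_normal - T_ambient) / (T_body - T_ambient)) / k
T_normal - T_ambient = 26.5
T_body - T_ambient = 9.8
Ratio = 2.704082
ln(ratio) = 0.994762
t = 0.994762 / 0.097 = 10.26 hours

10.26


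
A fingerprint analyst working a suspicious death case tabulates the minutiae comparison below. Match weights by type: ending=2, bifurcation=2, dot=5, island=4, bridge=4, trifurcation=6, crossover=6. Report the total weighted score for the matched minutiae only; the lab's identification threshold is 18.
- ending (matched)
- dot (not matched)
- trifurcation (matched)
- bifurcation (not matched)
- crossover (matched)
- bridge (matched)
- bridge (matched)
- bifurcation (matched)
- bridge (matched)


Weighted minutiae match score:
  ending: matched, +2 (running total 2)
  dot: not matched, +0
  trifurcation: matched, +6 (running total 8)
  bifurcation: not matched, +0
  crossover: matched, +6 (running total 14)
  bridge: matched, +4 (running total 18)
  bridge: matched, +4 (running total 22)
  bifurcation: matched, +2 (running total 24)
  bridge: matched, +4 (running total 28)
Total score = 28
Threshold = 18; verdict = identification

28


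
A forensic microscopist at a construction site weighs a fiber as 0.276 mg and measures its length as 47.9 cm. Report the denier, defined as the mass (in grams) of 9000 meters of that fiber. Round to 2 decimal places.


Denier calculation:
Mass in grams = 0.276 mg / 1000 = 0.000276 g
Length in meters = 47.9 cm / 100 = 0.479 m
Linear density = mass / length = 0.000276 / 0.479 = 0.0005762 g/m
Denier = (g/m) * 9000 = 0.0005762 * 9000 = 5.19

5.19


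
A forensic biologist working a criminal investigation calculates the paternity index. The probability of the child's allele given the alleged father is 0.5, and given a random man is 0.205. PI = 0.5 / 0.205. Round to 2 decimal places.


Paternity Index calculation:
PI = P(allele|father) / P(allele|random)
PI = 0.5 / 0.205
PI = 2.44

2.44


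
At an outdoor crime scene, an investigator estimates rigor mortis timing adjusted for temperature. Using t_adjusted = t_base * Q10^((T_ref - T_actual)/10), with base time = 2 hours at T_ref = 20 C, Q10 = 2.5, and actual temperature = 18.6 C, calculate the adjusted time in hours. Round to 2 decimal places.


Rigor mortis time adjustment:
Exponent = (T_ref - T_actual) / 10 = (20 - 18.6) / 10 = 0.14
Q10 factor = 2.5^0.14 = 1.13687
t_adjusted = 2 * 1.13687 = 2.27 hours

2.27


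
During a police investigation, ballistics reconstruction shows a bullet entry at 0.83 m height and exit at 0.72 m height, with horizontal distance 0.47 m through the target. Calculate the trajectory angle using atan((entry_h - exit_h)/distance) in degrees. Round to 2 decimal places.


Bullet trajectory angle:
Height difference = 0.83 - 0.72 = 0.11 m
angle = atan(0.11 / 0.47)
angle = atan(0.234043)
angle = 13.17 degrees

13.17


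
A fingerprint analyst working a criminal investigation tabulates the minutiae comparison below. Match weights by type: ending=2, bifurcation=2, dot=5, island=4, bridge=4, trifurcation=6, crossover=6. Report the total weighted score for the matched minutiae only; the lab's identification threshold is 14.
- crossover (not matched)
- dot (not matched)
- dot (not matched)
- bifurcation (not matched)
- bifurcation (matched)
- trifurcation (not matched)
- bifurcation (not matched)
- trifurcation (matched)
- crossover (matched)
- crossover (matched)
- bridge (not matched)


Weighted minutiae match score:
  crossover: not matched, +0
  dot: not matched, +0
  dot: not matched, +0
  bifurcation: not matched, +0
  bifurcation: matched, +2 (running total 2)
  trifurcation: not matched, +0
  bifurcation: not matched, +0
  trifurcation: matched, +6 (running total 8)
  crossover: matched, +6 (running total 14)
  crossover: matched, +6 (running total 20)
  bridge: not matched, +0
Total score = 20
Threshold = 14; verdict = identification

20


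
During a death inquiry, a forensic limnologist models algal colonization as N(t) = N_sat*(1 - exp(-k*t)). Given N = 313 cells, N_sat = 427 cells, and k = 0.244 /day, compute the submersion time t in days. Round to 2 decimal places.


PMSI from diatom colonization curve:
N / N_sat = 313 / 427 = 0.733021
1 - N/N_sat = 0.266979
ln(1 - N/N_sat) = -1.320585
t = -ln(1 - N/N_sat) / k = -(-1.320585) / 0.244 = 5.41 days

5.41


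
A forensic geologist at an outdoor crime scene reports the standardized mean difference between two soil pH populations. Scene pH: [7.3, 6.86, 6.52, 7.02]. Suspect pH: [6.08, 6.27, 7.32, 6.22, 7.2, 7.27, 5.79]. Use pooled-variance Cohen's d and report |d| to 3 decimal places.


Pooled-variance Cohen's d for soil pH comparison:
Scene mean = 27.7 / 4 = 6.925
Suspect mean = 46.15 / 7 = 6.592857
Scene sample variance s_s^2 = 0.105967
Suspect sample variance s_c^2 = 0.41779
Pooled variance = ((n_s-1)*s_s^2 + (n_c-1)*s_c^2) / (n_s + n_c - 2) = 0.313849
Pooled SD = sqrt(0.313849) = 0.560222
Mean difference = 0.332143
|d| = |0.332143| / 0.560222 = 0.593

0.593


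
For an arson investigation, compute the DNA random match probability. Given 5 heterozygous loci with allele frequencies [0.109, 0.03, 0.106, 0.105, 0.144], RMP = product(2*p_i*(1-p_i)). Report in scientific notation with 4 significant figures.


Computing RMP for 5 loci:
Locus 1: 2 * 0.109 * 0.891 = 0.194238
Locus 2: 2 * 0.03 * 0.97 = 0.0582
Locus 3: 2 * 0.106 * 0.894 = 0.189528
Locus 4: 2 * 0.105 * 0.895 = 0.18795
Locus 5: 2 * 0.144 * 0.856 = 0.246528
RMP = 9.927e-05

9.927e-05


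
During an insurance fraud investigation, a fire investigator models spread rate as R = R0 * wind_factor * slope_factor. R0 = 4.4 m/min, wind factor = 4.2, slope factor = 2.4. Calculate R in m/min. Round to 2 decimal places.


Fire spread rate calculation:
R = R0 * wind_factor * slope_factor
= 4.4 * 4.2 * 2.4
= 18.48 * 2.4
= 44.35 m/min

44.35


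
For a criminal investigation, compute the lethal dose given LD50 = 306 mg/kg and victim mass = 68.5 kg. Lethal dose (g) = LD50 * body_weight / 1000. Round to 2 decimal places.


Lethal dose calculation:
Lethal dose = LD50 * body_weight / 1000
= 306 * 68.5 / 1000
= 20961 / 1000
= 20.96 g

20.96


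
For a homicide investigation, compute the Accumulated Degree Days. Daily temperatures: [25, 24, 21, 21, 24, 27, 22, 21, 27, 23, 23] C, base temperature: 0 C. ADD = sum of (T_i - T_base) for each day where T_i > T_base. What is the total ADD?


Computing ADD day by day:
Day 1: max(0, 25 - 0) = 25
Day 2: max(0, 24 - 0) = 24
Day 3: max(0, 21 - 0) = 21
Day 4: max(0, 21 - 0) = 21
Day 5: max(0, 24 - 0) = 24
Day 6: max(0, 27 - 0) = 27
Day 7: max(0, 22 - 0) = 22
Day 8: max(0, 21 - 0) = 21
Day 9: max(0, 27 - 0) = 27
Day 10: max(0, 23 - 0) = 23
Day 11: max(0, 23 - 0) = 23
Total ADD = 258

258


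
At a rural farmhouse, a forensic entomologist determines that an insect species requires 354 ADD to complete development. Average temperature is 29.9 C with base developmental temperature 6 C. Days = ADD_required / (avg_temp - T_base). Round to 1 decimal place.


Insect development time:
Effective temperature = avg_temp - T_base = 29.9 - 6 = 23.9 C
Days = ADD / effective_temp = 354 / 23.9 = 14.8 days

14.8


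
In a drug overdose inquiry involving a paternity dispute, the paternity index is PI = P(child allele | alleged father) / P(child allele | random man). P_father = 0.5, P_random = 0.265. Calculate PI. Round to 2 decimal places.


Paternity Index calculation:
PI = P(allele|father) / P(allele|random)
PI = 0.5 / 0.265
PI = 1.89

1.89


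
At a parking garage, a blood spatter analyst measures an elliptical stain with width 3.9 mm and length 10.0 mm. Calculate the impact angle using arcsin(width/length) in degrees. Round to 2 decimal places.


Blood spatter impact angle calculation:
width / length = 3.9 / 10.0 = 0.39
angle = arcsin(0.39)
angle = 22.95 degrees

22.95


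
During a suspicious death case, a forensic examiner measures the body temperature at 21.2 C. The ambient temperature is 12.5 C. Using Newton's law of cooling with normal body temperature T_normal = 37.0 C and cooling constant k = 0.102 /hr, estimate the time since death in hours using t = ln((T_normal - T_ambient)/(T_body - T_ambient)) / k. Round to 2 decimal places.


Using Newton's law of cooling:
t = ln((T_normal - T_ambient) / (T_body - T_ambient)) / k
T_normal - T_ambient = 24.5
T_body - T_ambient = 8.7
Ratio = 2.816092
ln(ratio) = 1.03535
t = 1.03535 / 0.102 = 10.15 hours

10.15
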